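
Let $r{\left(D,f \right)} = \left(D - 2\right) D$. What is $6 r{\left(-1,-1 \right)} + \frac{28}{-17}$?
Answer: $\frac{278}{17} \approx 16.353$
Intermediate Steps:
$r{\left(D,f \right)} = D \left(-2 + D\right)$ ($r{\left(D,f \right)} = \left(-2 + D\right) D = D \left(-2 + D\right)$)
$6 r{\left(-1,-1 \right)} + \frac{28}{-17} = 6 \left(- (-2 - 1)\right) + \frac{28}{-17} = 6 \left(\left(-1\right) \left(-3\right)\right) + 28 \left(- \frac{1}{17}\right) = 6 \cdot 3 - \frac{28}{17} = 18 - \frac{28}{17} = \frac{278}{17}$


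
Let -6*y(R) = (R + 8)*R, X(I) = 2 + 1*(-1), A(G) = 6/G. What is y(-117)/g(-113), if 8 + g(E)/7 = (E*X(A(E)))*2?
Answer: 109/84 ≈ 1.2976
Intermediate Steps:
X(I) = 1 (X(I) = 2 - 1 = 1)
y(R) = -R*(8 + R)/6 (y(R) = -(R + 8)*R/6 = -(8 + R)*R/6 = -R*(8 + R)/6)
g(E) = -56 + 14*E (g(E) = -56 + 7*((E*1)*2) = -56 + 7*(E*2) = -56 + 7*(2*E) = -56 + 14*E)
y(-117)/g(-113) = (-1/6*(-117)*(8 - 117))/(-56 + 14*(-113)) = (-1/6*(-117)*(-109))/(-56 - 1582) = -4251/2/(-1638) = -4251/2*(-1/1638) = 109/84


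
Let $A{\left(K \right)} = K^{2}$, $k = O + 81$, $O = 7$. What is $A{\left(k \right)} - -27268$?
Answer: $35012$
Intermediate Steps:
$k = 88$ ($k = 7 + 81 = 88$)
$A{\left(k \right)} - -27268 = 88^{2} - -27268 = 7744 + 27268 = 35012$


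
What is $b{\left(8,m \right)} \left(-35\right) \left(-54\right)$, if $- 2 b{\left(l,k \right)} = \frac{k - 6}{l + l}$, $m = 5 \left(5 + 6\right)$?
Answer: $- \frac{46305}{16} \approx -2894.1$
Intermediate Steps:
$m = 55$ ($m = 5 \cdot 11 = 55$)
$b{\left(l,k \right)} = - \frac{-6 + k}{4 l}$ ($b{\left(l,k \right)} = - \frac{\left(k - 6\right) \frac{1}{l + l}}{2} = - \frac{\left(-6 + k\right) \frac{1}{2 l}}{2} = - \frac{\frac{1}{2} \frac{1}{l} \left(-6 + k\right)}{2} = - \frac{-6 + k}{4 l}$)
$b{\left(8,m \right)} \left(-35\right) \left(-54\right) = \frac{6 - 55}{4 \cdot 8} \left(-35\right) \left(-54\right) = \frac{1}{4} \cdot \frac{1}{8} \left(6 - 55\right) \left(-35\right) \left(-54\right) = \frac{1}{4} \cdot \frac{1}{8} \left(-49\right) \left(-35\right) \left(-54\right) = \left(- \frac{49}{32}\right) \left(-35\right) \left(-54\right) = \frac{1715}{32} \left(-54\right) = - \frac{46305}{16}$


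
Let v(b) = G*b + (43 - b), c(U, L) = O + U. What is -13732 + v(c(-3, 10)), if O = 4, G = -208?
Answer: -13898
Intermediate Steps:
c(U, L) = 4 + U
v(b) = 43 - 209*b (v(b) = -208*b + (43 - b) = 43 - 209*b)
-13732 + v(c(-3, 10)) = -13732 + (43 - 209*(4 - 3)) = -13732 + (43 - 209*1) = -13732 + (43 - 209) = -13732 - 166 = -13898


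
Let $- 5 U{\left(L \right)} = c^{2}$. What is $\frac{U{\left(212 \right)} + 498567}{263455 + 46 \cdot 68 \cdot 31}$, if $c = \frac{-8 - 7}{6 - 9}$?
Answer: $\frac{498562}{360423} \approx 1.3833$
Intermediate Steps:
$c = 5$ ($c = - \frac{15}{-3} = \left(-15\right) \left(- \frac{1}{3}\right) = 5$)
$U{\left(L \right)} = -5$ ($U{\left(L \right)} = - \frac{5^{2}}{5} = \left(- \frac{1}{5}\right) 25 = -5$)
$\frac{U{\left(212 \right)} + 498567}{263455 + 46 \cdot 68 \cdot 31} = \frac{-5 + 498567}{263455 + 46 \cdot 68 \cdot 31} = \frac{498562}{263455 + 3128 \cdot 31} = \frac{498562}{263455 + 96968} = \frac{498562}{360423}$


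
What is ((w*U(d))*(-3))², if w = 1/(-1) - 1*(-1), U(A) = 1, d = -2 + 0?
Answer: 0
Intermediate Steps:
d = -2
w = 0 (w = -1 + 1 = 0)
((w*U(d))*(-3))² = ((0*1)*(-3))² = (0*(-3))² = 0² = 0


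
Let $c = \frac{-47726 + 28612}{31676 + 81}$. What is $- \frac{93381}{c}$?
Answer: $\frac{2965500417}{19114} \approx 1.5515 \cdot 10^{5}$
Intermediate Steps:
$c = - \frac{19114}{31757} \approx -0.60188$
$- \frac{93381}{c} = - \frac{93381}{- \frac{19114}{31757}} = \left(-93381\right) \left(- \frac{31757}{19114}\right) = \frac{2965500417}{19114}$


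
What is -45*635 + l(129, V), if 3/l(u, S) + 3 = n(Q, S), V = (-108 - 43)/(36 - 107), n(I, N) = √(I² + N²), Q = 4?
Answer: -1659819231/58088 + 213*√103457/58088 ≈ -28573.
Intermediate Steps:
V = 151/71 (V = -151/(-71) = -151*(-1/71) = 151/71 ≈ 2.1268)
l(u, S) = 3/(-3 + √(16 + S²)) (l(u, S) = 3/(-3 + √(4² + S²)) = 3/(-3 + √(16 + S²)))
-45*635 + l(129, V) = -45*635 + 3/(-3 + √(16 + (151/71)²)) = -28575 + 3/(-3 + √(16 + 22801/5041)) = -28575 + 3/(-3 + √(103457/5041)) = -28575 + 3/(-3 + √103457/71)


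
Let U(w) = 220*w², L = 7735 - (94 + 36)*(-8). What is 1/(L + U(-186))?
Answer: 1/7619895 ≈ 1.3124e-7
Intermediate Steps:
L = 8775 (L = 7735 - 130*(-8) = 7735 - 1*(-1040) = 7735 + 1040 = 8775)
1/(L + U(-186)) = 1/(8775 + 220*(-186)²) = 1/(8775 + 220*34596) = 1/(8775 + 7611120) = 1/7619895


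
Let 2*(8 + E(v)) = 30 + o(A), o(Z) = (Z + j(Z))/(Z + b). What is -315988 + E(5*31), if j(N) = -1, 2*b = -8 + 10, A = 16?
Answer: -10743339/34 ≈ -3.1598e+5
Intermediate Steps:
b = 1 (b = (-8 + 10)/2 = (1/2)*2 = 1)
o(Z) = (-1 + Z)/(1 + Z) (o(Z) = (Z - 1)/(Z + 1) = (-1 + Z)/(1 + Z))
E(v) = 253/34 (E(v) = -8 + (30 + (-1 + 16)/(1 + 16))/2 = -8 + (30 + 15/17)/2 = -8 + (1/2)*(525/17) = -8 + 525/34 = 253/34)
-315988 + E(5*31) = -315988 + 253/34 = -10743339/34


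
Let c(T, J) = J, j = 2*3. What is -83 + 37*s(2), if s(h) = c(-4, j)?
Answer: 139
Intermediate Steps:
j = 6
s(h) = 6
-83 + 37*s(2) = -83 + 37*6 = -83 + 222 = 139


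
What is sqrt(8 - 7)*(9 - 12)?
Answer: -3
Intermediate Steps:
sqrt(8 - 7)*(9 - 12) = sqrt(1)*(-3) = 1*(-3) = -3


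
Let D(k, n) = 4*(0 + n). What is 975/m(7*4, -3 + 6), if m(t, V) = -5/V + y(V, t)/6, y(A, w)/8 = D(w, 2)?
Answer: 325/3 ≈ 108.33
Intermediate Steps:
D(k, n) = 4*n
y(A, w) = 64 (y(A, w) = 8*(4*2) = 8*8 = 64)
m(t, V) = 32/3 - 5/V (m(t, V) = -5/V + 64/6 = -5/V + 64*(⅙) = -5/V + 32/3 = 32/3 - 5/V)
975/m(7*4, -3 + 6) = 975/(32/3 - 5/(-3 + 6)) = 975/(32/3 - 5/3) = 975/9 = 975*(⅑) = 325/3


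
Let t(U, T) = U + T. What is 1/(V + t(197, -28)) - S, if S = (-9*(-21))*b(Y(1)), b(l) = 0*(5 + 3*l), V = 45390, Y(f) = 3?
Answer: 1/45559 ≈ 2.1950e-5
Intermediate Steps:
t(U, T) = T + U
b(l) = 0
S = 0 (S = -9*(-21)*0 = 189*0 = 0)
1/(V + t(197, -28)) - S = 1/(45390 + (-28 + 197)) - 1*0 = 1/(45390 + 169) + 0 = 1/45559 + 0 = 1/45559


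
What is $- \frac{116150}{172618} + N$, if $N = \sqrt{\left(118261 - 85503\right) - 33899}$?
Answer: $- \frac{58075}{86309} + i \sqrt{1141} \approx -0.67287 + 33.779 i$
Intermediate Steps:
$N = i \sqrt{1141}$ ($N = \sqrt{\left(118261 - 85503\right) - 33899} = \sqrt{32758 - 33899} = \sqrt{-1141} = i \sqrt{1141} \approx 33.779 i$)
$- \frac{116150}{172618} + N = - \frac{116150}{172618} + i \sqrt{1141} = \left(-116150\right) \frac{1}{172618} + i \sqrt{1141} = - \frac{58075}{86309} + i \sqrt{1141}$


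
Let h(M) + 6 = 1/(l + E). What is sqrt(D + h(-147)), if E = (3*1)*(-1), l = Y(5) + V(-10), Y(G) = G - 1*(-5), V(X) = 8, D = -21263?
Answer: I*sqrt(4785510)/15 ≈ 145.84*I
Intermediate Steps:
Y(G) = 5 + G (Y(G) = G + 5 = 5 + G)
l = 18 (l = (5 + 5) + 8 = 10 + 8 = 18)
E = -3 (E = 3*(-1) = -3)
h(M) = -89/15 (h(M) = -6 + 1/(18 - 3) = -6 + 1/15 = -89/15)
sqrt(D + h(-147)) = sqrt(-21263 - 89/15) = sqrt(-319034/15) = I*sqrt(4785510)/15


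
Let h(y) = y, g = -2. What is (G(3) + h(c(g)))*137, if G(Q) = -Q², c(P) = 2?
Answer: -959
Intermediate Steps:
(G(3) + h(c(g)))*137 = (-1*3² + 2)*137 = (-1*9 + 2)*137 = (-9 + 2)*137 = -7*137 = -959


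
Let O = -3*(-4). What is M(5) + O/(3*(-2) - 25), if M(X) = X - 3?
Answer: 50/31 ≈ 1.6129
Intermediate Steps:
O = 12
M(X) = -3 + X
M(5) + O/(3*(-2) - 25) = (-3 + 5) + 12/(3*(-2) - 25) = 2 + 12/(-6 - 25) = 2 + 12/(-31) = 2 - 1/31*12 = 2 - 12/31 = 50/31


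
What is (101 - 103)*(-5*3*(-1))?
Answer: -30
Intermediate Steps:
(101 - 103)*(-5*3*(-1)) = -(-30)*(-1) = -2*15 = -30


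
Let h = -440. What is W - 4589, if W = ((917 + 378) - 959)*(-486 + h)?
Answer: -315725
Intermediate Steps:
W = -311136 (W = ((917 + 378) - 959)*(-486 - 440) = (1295 - 959)*(-926) = 336*(-926) = -311136)
W - 4589 = -311136 - 4589 = -315725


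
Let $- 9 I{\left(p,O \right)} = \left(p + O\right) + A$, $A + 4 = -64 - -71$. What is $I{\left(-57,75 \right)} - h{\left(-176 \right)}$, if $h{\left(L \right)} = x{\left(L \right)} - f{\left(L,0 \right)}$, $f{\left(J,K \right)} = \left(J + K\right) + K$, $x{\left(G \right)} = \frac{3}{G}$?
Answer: $- \frac{94151}{528} \approx -178.32$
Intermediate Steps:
$A = 3$ ($A = -4 - -7 = -4 + \left(-64 + 71\right) = -4 + 7 = 3$)
$f{\left(J,K \right)} = J + 2 K$
$I{\left(p,O \right)} = - \frac{1}{3} - \frac{O}{9} - \frac{p}{9}$ ($I{\left(p,O \right)} = - \frac{\left(p + O\right) + 3}{9} = - \frac{\left(O + p\right) + 3}{9} = - \frac{3 + O + p}{9} = - \frac{1}{3} - \frac{O}{9} - \frac{p}{9}$)
$h{\left(L \right)} = - L + \frac{3}{L}$ ($h{\left(L \right)} = \frac{3}{L} - \left(L + 2 \cdot 0\right) = \frac{3}{L} - \left(L + 0\right) = \frac{3}{L} - L = - L + \frac{3}{L}$)
$I{\left(-57,75 \right)} - h{\left(-176 \right)} = \left(- \frac{1}{3} - \frac{25}{3} - - \frac{19}{3}\right) - \left(\left(-1\right) \left(-176\right) + \frac{3}{-176}\right) = \left(- \frac{1}{3} - \frac{25}{3} + \frac{19}{3}\right) - \left(176 + 3 \left(- \frac{1}{176}\right)\right) = - \frac{7}{3} - \left(176 - \frac{3}{176}\right) = - \frac{7}{3} - \frac{30973}{176} = - \frac{94151}{528}$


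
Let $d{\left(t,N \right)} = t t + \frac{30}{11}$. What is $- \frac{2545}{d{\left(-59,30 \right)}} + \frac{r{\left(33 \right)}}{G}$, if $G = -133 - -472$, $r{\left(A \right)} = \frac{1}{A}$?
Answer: $- \frac{313141744}{428697027} \approx -0.73045$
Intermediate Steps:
$G = 339$ ($G = -133 + 472 = 339$)
$d{\left(t,N \right)} = \frac{30}{11} + t^{2}$ ($d{\left(t,N \right)} = t^{2} + 30 \cdot \frac{1}{11} = t^{2} + \frac{30}{11} = \frac{30}{11} + t^{2}$)
$- \frac{2545}{d{\left(-59,30 \right)}} + \frac{r{\left(33 \right)}}{G} = - \frac{2545}{\frac{30}{11} + \left(-59\right)^{2}} + \frac{1}{33 \cdot 339} = - \frac{2545}{\frac{30}{11} + 3481} + \frac{1}{33} \cdot \frac{1}{339} = - \frac{2545}{\frac{38321}{11}} + \frac{1}{11187} = \left(-2545\right) \frac{11}{38321} + \frac{1}{11187} = - \frac{27995}{38321} + \frac{1}{11187} = - \frac{313141744}{428697027}$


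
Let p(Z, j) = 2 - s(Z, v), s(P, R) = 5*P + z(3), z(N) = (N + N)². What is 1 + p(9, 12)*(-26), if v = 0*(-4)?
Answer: 2055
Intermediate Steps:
z(N) = 4*N² (z(N) = (2*N)² = 4*N²)
v = 0
s(P, R) = 36 + 5*P (s(P, R) = 5*P + 4*3² = 5*P + 4*9 = 5*P + 36 = 36 + 5*P)
p(Z, j) = -34 - 5*Z (p(Z, j) = 2 - (36 + 5*Z) = 2 + (-36 - 5*Z) = -34 - 5*Z)
1 + p(9, 12)*(-26) = 1 + (-34 - 5*9)*(-26) = 1 + (-34 - 45)*(-26) = 1 - 79*(-26) = 1 + 2054 = 2055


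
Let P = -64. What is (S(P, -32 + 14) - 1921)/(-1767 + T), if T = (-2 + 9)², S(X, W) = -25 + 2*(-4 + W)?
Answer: 995/859 ≈ 1.1583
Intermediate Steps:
S(X, W) = -33 + 2*W (S(X, W) = -25 + (-8 + 2*W) = -33 + 2*W)
T = 49 (T = 7² = 49)
(S(P, -32 + 14) - 1921)/(-1767 + T) = ((-33 + 2*(-32 + 14)) - 1921)/(-1767 + 49) = ((-33 + 2*(-18)) - 1921)/(-1718) = ((-33 - 36) - 1921)*(-1/1718) = (-69 - 1921)*(-1/1718) = -1990*(-1/1718) = 995/859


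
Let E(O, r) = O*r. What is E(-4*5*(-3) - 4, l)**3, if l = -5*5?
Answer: -2744000000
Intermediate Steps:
l = -25
E(-4*5*(-3) - 4, l)**3 = ((-4*5*(-3) - 4)*(-25))**3 = ((-20*(-3) - 4)*(-25))**3 = ((60 - 4)*(-25))**3 = (56*(-25))**3 = (-1400)**3 = -2744000000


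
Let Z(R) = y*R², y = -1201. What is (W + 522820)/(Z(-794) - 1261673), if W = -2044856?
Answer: 1522036/758415309 ≈ 0.0020069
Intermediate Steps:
Z(R) = -1201*R²
(W + 522820)/(Z(-794) - 1261673) = (-2044856 + 522820)/(-1201*(-794)² - 1261673) = -1522036/(-1201*630436 - 1261673) = -1522036/(-757153636 - 1261673) = -1522036/(-758415309) = -1522036*(-1/758415309) = 1522036/758415309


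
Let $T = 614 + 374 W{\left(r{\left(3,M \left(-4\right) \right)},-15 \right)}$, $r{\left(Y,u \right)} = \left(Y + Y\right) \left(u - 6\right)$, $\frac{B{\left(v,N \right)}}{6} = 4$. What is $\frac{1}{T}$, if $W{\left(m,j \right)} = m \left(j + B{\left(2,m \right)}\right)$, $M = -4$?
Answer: $\frac{1}{202574} \approx 4.9365 \cdot 10^{-6}$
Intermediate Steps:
$B{\left(v,N \right)} = 24$ ($B{\left(v,N \right)} = 6 \cdot 4 = 24$)
$r{\left(Y,u \right)} = 2 Y \left(-6 + u\right)$
$W{\left(m,j \right)} = m \left(24 + j\right)$ ($W{\left(m,j \right)} = m \left(j + 24\right) = m \left(24 + j\right)$)
$T = 202574$ ($T = 614 + 374 \cdot 2 \cdot 3 \left(-6 - -16\right) \left(24 - 15\right) = 614 + 374 \cdot 2 \cdot 3 \left(-6 + 16\right) 9 = 614 + 374 \cdot 2 \cdot 3 \cdot 10 \cdot 9 = 614 + 374 \cdot 60 \cdot 9 = 614 + 374 \cdot 540 = 614 + 201960 = 202574$)
$\frac{1}{T} = \frac{1}{202574}$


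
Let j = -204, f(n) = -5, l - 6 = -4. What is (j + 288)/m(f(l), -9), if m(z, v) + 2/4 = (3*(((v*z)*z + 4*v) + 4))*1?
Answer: -168/1543 ≈ -0.10888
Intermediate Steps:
l = 2 (l = 6 - 4 = 2)
m(z, v) = 23/2 + 12*v + 3*v*z² (m(z, v) = -½ + (3*(((v*z)*z + 4*v) + 4))*1 = -½ + (3*((v*z² + 4*v) + 4))*1 = -½ + (3*((4*v + v*z²) + 4))*1 = -½ + (3*(4 + 4*v + v*z²))*1 = -½ + (12 + 12*v + 3*v*z²)*1 = -½ + (12 + 12*v + 3*v*z²) = 23/2 + 12*v + 3*v*z²)
(j + 288)/m(f(l), -9) = (-204 + 288)/(23/2 + 12*(-9) + 3*(-9)*(-5)²) = 84/(23/2 - 108 + 3*(-9)*25) = 84/(23/2 - 108 - 675) = 84/(-1543/2) = 84*(-2/1543) = -168/1543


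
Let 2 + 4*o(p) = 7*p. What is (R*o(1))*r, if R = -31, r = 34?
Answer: -2635/2 ≈ -1317.5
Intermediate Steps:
o(p) = -½ + 7*p/4 (o(p) = -½ + (7*p)/4 = -½ + 7*p/4)
(R*o(1))*r = -31*(-½ + (7/4)*1)*34 = -31*(-½ + 7/4)*34 = -31*5/4*34 = -155/4*34 = -2635/2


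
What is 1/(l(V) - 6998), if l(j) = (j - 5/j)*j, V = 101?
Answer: 1/3198 ≈ 0.00031270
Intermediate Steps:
l(j) = j*(j - 5/j)
1/(l(V) - 6998) = 1/((-5 + 101²) - 6998) = 1/((-5 + 10201) - 6998) = 1/(10196 - 6998) = 1/3198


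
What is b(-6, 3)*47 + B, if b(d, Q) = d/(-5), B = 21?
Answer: 387/5 ≈ 77.400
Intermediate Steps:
b(d, Q) = -d/5 (b(d, Q) = d*(-1/5) = -d/5)
b(-6, 3)*47 + B = -1/5*(-6)*47 + 21 = (6/5)*47 + 21 = 282/5 + 21 = 387/5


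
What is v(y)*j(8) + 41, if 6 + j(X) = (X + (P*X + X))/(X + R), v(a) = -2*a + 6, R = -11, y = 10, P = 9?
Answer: 1607/3 ≈ 535.67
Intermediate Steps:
v(a) = 6 - 2*a
j(X) = -6 + 11*X/(-11 + X) (j(X) = -6 + (X + (9*X + X))/(X - 11) = -6 + (X + 10*X)/(-11 + X) = -6 + (11*X)/(-11 + X) = -6 + 11*X/(-11 + X))
v(y)*j(8) + 41 = (6 - 2*10)*((66 + 5*8)/(-11 + 8)) + 41 = (6 - 20)*((66 + 40)/(-3)) + 41 = -(-14)*106/3 + 41 = -14*(-106/3) + 41 = 1484/3 + 41 = 1607/3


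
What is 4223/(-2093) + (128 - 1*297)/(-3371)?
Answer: -13882016/7055503 ≈ -1.9675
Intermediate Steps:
4223/(-2093) + (128 - 1*297)/(-3371) = 4223*(-1/2093) + (128 - 297)*(-1/3371) = -4223/2093 - 169*(-1/3371) = -4223/2093 + 169/3371 = -13882016/7055503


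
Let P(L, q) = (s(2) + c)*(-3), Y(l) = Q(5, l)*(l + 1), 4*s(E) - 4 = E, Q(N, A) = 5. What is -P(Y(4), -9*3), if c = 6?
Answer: 45/2 ≈ 22.500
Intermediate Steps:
s(E) = 1 + E/4
Y(l) = 5 + 5*l (Y(l) = 5*(l + 1) = 5*(1 + l) = 5 + 5*l)
P(L, q) = -45/2 (P(L, q) = ((1 + (1/4)*2) + 6)*(-3) = ((1 + 1/2) + 6)*(-3) = (3/2 + 6)*(-3) = (15/2)*(-3) = -45/2)
-P(Y(4), -9*3) = -1*(-45/2) = 45/2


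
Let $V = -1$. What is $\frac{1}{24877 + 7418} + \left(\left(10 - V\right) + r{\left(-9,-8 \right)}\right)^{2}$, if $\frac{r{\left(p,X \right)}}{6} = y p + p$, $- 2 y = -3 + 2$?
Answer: $\frac{158245501}{32295} \approx 4900.0$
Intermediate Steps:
$y = \frac{1}{2}$ ($y = - \frac{-3 + 2}{2} = \left(- \frac{1}{2}\right) \left(-1\right) = \frac{1}{2} \approx 0.5$)
$r{\left(p,X \right)} = 9 p$ ($r{\left(p,X \right)} = 6 \left(\frac{p}{2} + p\right) = 6 \frac{3 p}{2} = 9 p$)
$\frac{1}{24877 + 7418} + \left(\left(10 - V\right) + r{\left(-9,-8 \right)}\right)^{2} = \frac{1}{24877 + 7418} + \left(\left(10 - -1\right) + 9 \left(-9\right)\right)^{2} = \frac{1}{32295} + \left(\left(10 + 1\right) - 81\right)^{2} = \frac{1}{32295} + \left(11 - 81\right)^{2} = \frac{1}{32295} + \left(-70\right)^{2} = \frac{1}{32295} + 4900 = \frac{158245501}{32295}$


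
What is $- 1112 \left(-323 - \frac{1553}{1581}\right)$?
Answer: $\frac{569584192}{1581} \approx 3.6027 \cdot 10^{5}$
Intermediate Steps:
$- 1112 \left(-323 - \frac{1553}{1581}\right) = \left(-1112\right) \left(- \frac{512216}{1581}\right) = \frac{569584192}{1581}$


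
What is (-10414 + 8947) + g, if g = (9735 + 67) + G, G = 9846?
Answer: 18181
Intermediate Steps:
g = 19648 (g = (9735 + 67) + 9846 = 9802 + 9846 = 19648)
(-10414 + 8947) + g = (-10414 + 8947) + 19648 = -1467 + 19648 = 18181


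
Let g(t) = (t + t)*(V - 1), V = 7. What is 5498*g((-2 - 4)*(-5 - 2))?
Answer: 2770992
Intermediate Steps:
g(t) = 12*t (g(t) = (t + t)*(7 - 1) = (2*t)*6 = 12*t)
5498*g((-2 - 4)*(-5 - 2)) = 5498*(12*((-2 - 4)*(-5 - 2))) = 5498*(12*(-6*(-7))) = 5498*(12*42) = 5498*504 = 2770992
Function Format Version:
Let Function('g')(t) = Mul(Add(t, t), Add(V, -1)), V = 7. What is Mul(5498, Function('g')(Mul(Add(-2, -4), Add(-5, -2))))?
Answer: 2770992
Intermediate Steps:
Function('g')(t) = Mul(12, t) (Function('g')(t) = Mul(Add(t, t), Add(7, -1)) = Mul(Mul(2, t), 6) = Mul(12, t))
Mul(5498, Function('g')(Mul(Add(-2, -4), Add(-5, -2)))) = Mul(5498, Mul(12, Mul(Add(-2, -4), Add(-5, -2)))) = Mul(5498, Mul(12, Mul(-6, -7))) = Mul(5498, Mul(12, 42)) = Mul(5498, 504) = 2770992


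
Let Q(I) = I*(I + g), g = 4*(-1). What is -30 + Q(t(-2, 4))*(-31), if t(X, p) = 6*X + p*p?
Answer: -30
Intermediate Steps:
g = -4
t(X, p) = p² + 6*X (t(X, p) = 6*X + p² = p² + 6*X)
Q(I) = I*(-4 + I) (Q(I) = I*(I - 4) = I*(-4 + I))
-30 + Q(t(-2, 4))*(-31) = -30 + ((4² + 6*(-2))*(-4 + (4² + 6*(-2))))*(-31) = -30 + ((16 - 12)*(-4 + (16 - 12)))*(-31) = -30 + (4*(-4 + 4))*(-31) = -30 + (4*0)*(-31) = -30 + 0*(-31) = -30 + 0 = -30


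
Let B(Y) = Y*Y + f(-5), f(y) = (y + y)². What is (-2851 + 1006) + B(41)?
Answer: -64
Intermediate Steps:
f(y) = 4*y² (f(y) = (2*y)² = 4*y²)
B(Y) = 100 + Y² (B(Y) = Y*Y + 4*(-5)² = Y² + 4*25 = Y² + 100 = 100 + Y²)
(-2851 + 1006) + B(41) = (-2851 + 1006) + (100 + 41²) = -1845 + (100 + 1681) = -1845 + 1781 = -64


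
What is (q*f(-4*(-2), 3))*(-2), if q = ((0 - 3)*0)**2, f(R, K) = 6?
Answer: 0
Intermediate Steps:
q = 0 (q = (-3*0)**2 = 0**2 = 0)
(q*f(-4*(-2), 3))*(-2) = (0*6)*(-2) = 0*(-2) = 0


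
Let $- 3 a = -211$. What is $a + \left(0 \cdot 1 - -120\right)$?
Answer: $\frac{571}{3} \approx 190.33$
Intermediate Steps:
$a = \frac{211}{3}$ ($a = \left(- \frac{1}{3}\right) \left(-211\right) = \frac{211}{3} \approx 70.333$)
$a + \left(0 \cdot 1 - -120\right) = \frac{211}{3} + \left(0 \cdot 1 - -120\right) = \frac{211}{3} + \left(0 + 120\right) = \frac{211}{3} + 120 = \frac{571}{3}$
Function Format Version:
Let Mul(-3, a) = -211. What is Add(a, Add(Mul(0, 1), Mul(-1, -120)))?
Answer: Rational(571, 3) ≈ 190.33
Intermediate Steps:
a = Rational(211, 3) (a = Mul(Rational(-1, 3), -211) = Rational(211, 3) ≈ 70.333)
Add(a, Add(Mul(0, 1), Mul(-1, -120))) = Add(Rational(211, 3), Add(Mul(0, 1), Mul(-1, -120))) = Add(Rational(211, 3), Add(0, 120)) = Add(Rational(211, 3), 120) = Rational(571, 3)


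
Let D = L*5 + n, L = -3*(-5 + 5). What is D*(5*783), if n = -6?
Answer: -23490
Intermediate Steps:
L = 0 (L = -3*0 = 0)
D = -6 (D = 0*5 - 6 = 0 - 6 = -6)
D*(5*783) = -30*783 = -6*3915 = -23490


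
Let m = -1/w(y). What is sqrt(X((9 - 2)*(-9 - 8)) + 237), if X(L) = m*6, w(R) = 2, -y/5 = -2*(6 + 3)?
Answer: 3*sqrt(26) ≈ 15.297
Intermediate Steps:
y = 90 (y = -(-10)*(6 + 3) = -(-10)*9 = -5*(-18) = 90)
m = -1/2 ≈ -0.50000
X(L) = -3 (X(L) = -1/2*6 = -3)
sqrt(X((9 - 2)*(-9 - 8)) + 237) = sqrt(-3 + 237) = sqrt(234) = 3*sqrt(26)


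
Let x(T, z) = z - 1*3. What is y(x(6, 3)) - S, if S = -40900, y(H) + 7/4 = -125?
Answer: 163093/4 ≈ 40773.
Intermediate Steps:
x(T, z) = -3 + z (x(T, z) = z - 3 = -3 + z)
y(H) = -507/4 (y(H) = -7/4 - 125 = -507/4)
y(x(6, 3)) - S = -507/4 - 1*(-40900) = -507/4 + 40900 = 163093/4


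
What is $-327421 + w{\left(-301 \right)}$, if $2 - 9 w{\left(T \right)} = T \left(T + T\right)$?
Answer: $- \frac{1042663}{3} \approx -3.4755 \cdot 10^{5}$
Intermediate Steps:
$w{\left(T \right)} = \frac{2}{9} - \frac{2 T^{2}}{9}$ ($w{\left(T \right)} = \frac{2}{9} - \frac{T \left(T + T\right)}{9} = \frac{2}{9} - \frac{T 2 T}{9} = \frac{2}{9} - \frac{2 T^{2}}{9}$)
$-327421 + w{\left(-301 \right)} = -327421 + \left(\frac{2}{9} - \frac{2 \left(-301\right)^{2}}{9}\right) = -327421 + \left(\frac{2}{9} - \frac{181202}{9}\right) = -327421 - \frac{60400}{3} = - \frac{1042663}{3}$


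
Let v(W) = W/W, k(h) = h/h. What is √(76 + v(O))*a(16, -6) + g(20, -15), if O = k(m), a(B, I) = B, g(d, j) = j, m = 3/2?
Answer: -15 + 16*√77 ≈ 125.40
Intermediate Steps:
m = 3/2 (m = 3*(½) = 3/2 ≈ 1.5000)
k(h) = 1
O = 1
v(W) = 1
√(76 + v(O))*a(16, -6) + g(20, -15) = √(76 + 1)*16 - 15 = √77*16 - 15 = 16*√77 - 15 = -15 + 16*√77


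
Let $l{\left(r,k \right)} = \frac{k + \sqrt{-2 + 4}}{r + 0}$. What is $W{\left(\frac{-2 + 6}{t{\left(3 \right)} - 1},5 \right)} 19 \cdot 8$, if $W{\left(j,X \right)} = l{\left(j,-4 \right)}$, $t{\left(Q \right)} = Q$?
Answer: $-304 + 76 \sqrt{2} \approx -196.52$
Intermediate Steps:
$l{\left(r,k \right)} = \frac{k + \sqrt{2}}{r}$
$W{\left(j,X \right)} = \frac{-4 + \sqrt{2}}{j}$
$W{\left(\frac{-2 + 6}{t{\left(3 \right)} - 1},5 \right)} 19 \cdot 8 = \frac{-4 + \sqrt{2}}{\left(-2 + 6\right) \frac{1}{3 - 1}} \cdot 19 \cdot 8 = \frac{-4 + \sqrt{2}}{4 \cdot \frac{1}{2}} \cdot 19 \cdot 8 = \frac{-4 + \sqrt{2}}{2} \cdot 19 \cdot 8 = \left(-2 + \frac{\sqrt{2}}{2}\right) 19 \cdot 8 = \left(-38 + \frac{19 \sqrt{2}}{2}\right) 8 = -304 + 76 \sqrt{2}$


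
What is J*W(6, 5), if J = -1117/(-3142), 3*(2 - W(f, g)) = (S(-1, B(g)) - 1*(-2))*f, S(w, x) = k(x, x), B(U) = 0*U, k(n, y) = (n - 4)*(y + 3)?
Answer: 12287/1571 ≈ 7.8211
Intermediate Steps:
k(n, y) = (-4 + n)*(3 + y)
B(U) = 0
S(w, x) = -12 + x² - x (S(w, x) = -12 - 4*x + 3*x + x*x = -12 - 4*x + 3*x + x² = -12 + x² - x)
W(f, g) = 2 + 10*f/3 (W(f, g) = 2 - ((-12 + 0² - 1*0) - 1*(-2))*f/3 = 2 - ((-12 + 0 + 0) + 2)*f/3 = 2 - (-12 + 2)*f/3 = 2 - (-10)*f/3 = 2 + 10*f/3)
J = 1117/3142 (J = -1117*(-1/3142) = 1117/3142 ≈ 0.35551)
J*W(6, 5) = 1117*(2 + (10/3)*6)/3142 = 1117*(2 + 20)/3142 = (1117/3142)*22 = 12287/1571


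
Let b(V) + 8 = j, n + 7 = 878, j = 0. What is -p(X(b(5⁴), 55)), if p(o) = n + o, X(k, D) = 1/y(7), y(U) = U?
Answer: -6098/7 ≈ -871.14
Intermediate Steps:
n = 871 (n = -7 + 878 = 871)
b(V) = -8 (b(V) = -8 + 0 = -8)
X(k, D) = ⅐ (X(k, D) = 1/7 = ⅐)
p(o) = 871 + o
-p(X(b(5⁴), 55)) = -(871 + ⅐) = -1*6098/7 = -6098/7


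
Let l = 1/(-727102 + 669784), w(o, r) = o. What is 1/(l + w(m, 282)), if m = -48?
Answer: -57318/2751265 ≈ -0.020833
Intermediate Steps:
l = -1/57318 (l = 1/(-57318) = -1/57318 ≈ -1.7447e-5)
1/(l + w(m, 282)) = 1/(-1/57318 - 48) = 1/(-2751265/57318) = -57318/2751265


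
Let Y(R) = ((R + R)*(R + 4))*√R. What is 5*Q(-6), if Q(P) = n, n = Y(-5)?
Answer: 50*I*√5 ≈ 111.8*I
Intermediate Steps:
Y(R) = 2*R^(3/2)*(4 + R) (Y(R) = ((2*R)*(4 + R))*√R = (2*R*(4 + R))*√R = 2*R^(3/2)*(4 + R))
n = 10*I*√5 (n = 2*(-5)^(3/2)*(4 - 5) = 2*(-5*I*√5)*(-1) = 10*I*√5 ≈ 22.361*I)
Q(P) = 10*I*√5
5*Q(-6) = 5*(10*I*√5) = 50*I*√5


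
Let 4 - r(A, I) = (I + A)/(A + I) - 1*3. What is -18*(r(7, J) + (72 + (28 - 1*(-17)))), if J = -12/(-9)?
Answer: -2214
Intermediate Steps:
J = 4/3 (J = -12*(-1/9) = 4/3 ≈ 1.3333)
r(A, I) = 6 (r(A, I) = 4 - ((I + A)/(A + I) - 1*3) = 4 - ((A + I)/(A + I) - 3) = 4 - (1 - 3) = 4 - 1*(-2) = 4 + 2 = 6)
-18*(r(7, J) + (72 + (28 - 1*(-17)))) = -18*(6 + (72 + (28 - 1*(-17)))) = -18*(6 + (72 + (28 + 17))) = -18*(6 + (72 + 45)) = -18*(6 + 117) = -18*123 = -2214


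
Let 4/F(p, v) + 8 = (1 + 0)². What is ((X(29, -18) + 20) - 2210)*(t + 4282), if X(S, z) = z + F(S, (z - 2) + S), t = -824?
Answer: -7637240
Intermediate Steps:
F(p, v) = -4/7 (F(p, v) = 4/(-8 + (1 + 0)²) = 4/(-8 + 1²) = 4/(-8 + 1) = 4/(-7) = 4*(-⅐) = -4/7)
X(S, z) = -4/7 + z (X(S, z) = z - 4/7 = -4/7 + z)
((X(29, -18) + 20) - 2210)*(t + 4282) = (((-4/7 - 18) + 20) - 2210)*(-824 + 4282) = ((-130/7 + 20) - 2210)*3458 = (10/7 - 2210)*3458 = -15460/7*3458 = -7637240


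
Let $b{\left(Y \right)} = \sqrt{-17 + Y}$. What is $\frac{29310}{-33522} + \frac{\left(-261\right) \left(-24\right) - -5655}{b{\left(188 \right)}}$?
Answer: $- \frac{4885}{5587} + \frac{3973 \sqrt{19}}{19} \approx 910.59$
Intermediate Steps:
$\frac{29310}{-33522} + \frac{\left(-261\right) \left(-24\right) - -5655}{b{\left(188 \right)}} = \frac{29310}{-33522} + \frac{\left(-261\right) \left(-24\right) - -5655}{\sqrt{-17 + 188}} = 29310 \left(- \frac{1}{33522}\right) + \frac{6264 + 5655}{\sqrt{171}} = - \frac{4885}{5587} + \frac{11919}{3 \sqrt{19}} = - \frac{4885}{5587} + 11919 \frac{\sqrt{19}}{57} = - \frac{4885}{5587} + \frac{3973 \sqrt{19}}{19}$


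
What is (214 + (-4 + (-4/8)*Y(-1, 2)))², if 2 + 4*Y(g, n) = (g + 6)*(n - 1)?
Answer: 2812329/64 ≈ 43943.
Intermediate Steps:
Y(g, n) = -½ + (-1 + n)*(6 + g)/4 (Y(g, n) = -½ + ((g + 6)*(n - 1))/4 = -½ + ((6 + g)*(-1 + n))/4 = -½ + ((-1 + n)*(6 + g))/4 = -½ + (-1 + n)*(6 + g)/4)
(214 + (-4 + (-4/8)*Y(-1, 2)))² = (214 + (-4 + (-4/8)*(-2 - ¼*(-1) + (3/2)*2 + (¼)*(-1)*2)))² = (214 + (-4 + (-4*⅛)*(-2 + ¼ + 3 - ½)))² = (214 + (-4 - ½*¾))² = (214 + (-4 - 3/8))² = (214 - 35/8)² = (1677/8)² = 2812329/64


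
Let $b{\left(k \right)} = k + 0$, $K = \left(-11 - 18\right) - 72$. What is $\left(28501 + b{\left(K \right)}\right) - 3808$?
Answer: $24592$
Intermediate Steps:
$K = -101$ ($K = -29 - 72 = -101$)
$b{\left(k \right)} = k$
$\left(28501 + b{\left(K \right)}\right) - 3808 = \left(28501 - 101\right) - 3808 = 28400 - 3808 = 24592$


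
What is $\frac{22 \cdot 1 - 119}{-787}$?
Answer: $\frac{97}{787} \approx 0.12325$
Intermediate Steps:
$\frac{22 \cdot 1 - 119}{-787} = \left(22 - 119\right) \left(- \frac{1}{787}\right) = \left(-97\right) \left(- \frac{1}{787}\right) = \frac{97}{787}$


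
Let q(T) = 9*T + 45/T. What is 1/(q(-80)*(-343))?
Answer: 16/3954447 ≈ 4.0461e-6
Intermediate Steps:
1/(q(-80)*(-343)) = 1/((9*(-80) + 45/(-80))*(-343)) = -1/343/(-720 + 45*(-1/80)) = -1/343/(-720 - 9/16) = -1/343/(-11529/16) = -16/11529*(-1/343) = 16/3954447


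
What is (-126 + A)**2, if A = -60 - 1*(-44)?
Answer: 20164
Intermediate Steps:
A = -16 (A = -60 + 44 = -16)
(-126 + A)**2 = (-126 - 16)**2 = (-142)**2 = 20164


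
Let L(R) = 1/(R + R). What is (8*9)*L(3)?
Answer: 12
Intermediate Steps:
L(R) = 1/(2*R)
(8*9)*L(3) = (8*9)*((½)/3) = 72*((½)*(⅓)) = 72*(⅙) = 12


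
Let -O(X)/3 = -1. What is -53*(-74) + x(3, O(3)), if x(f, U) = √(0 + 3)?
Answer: 3922 + √3 ≈ 3923.7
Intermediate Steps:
O(X) = 3 (O(X) = -3*(-1) = 3)
x(f, U) = √3
-53*(-74) + x(3, O(3)) = -53*(-74) + √3 = 3922 + √3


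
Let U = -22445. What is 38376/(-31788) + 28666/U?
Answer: -49238448/19818935 ≈ -2.4844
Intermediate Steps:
38376/(-31788) + 28666/U = 38376/(-31788) + 28666/(-22445) = 38376*(-1/31788) + 28666*(-1/22445) = -1066/883 - 28666/22445 = -49238448/19818935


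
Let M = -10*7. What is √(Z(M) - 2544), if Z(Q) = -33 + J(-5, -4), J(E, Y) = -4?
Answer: I*√2581 ≈ 50.804*I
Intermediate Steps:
M = -70
Z(Q) = -37 (Z(Q) = -33 - 4 = -37)
√(Z(M) - 2544) = √(-37 - 2544) = √(-2581) = I*√2581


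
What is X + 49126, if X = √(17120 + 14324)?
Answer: 49126 + 2*√7861 ≈ 49303.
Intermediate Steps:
X = 2*√7861 (X = √31444 = 2*√7861 ≈ 177.32)
X + 49126 = 2*√7861 + 49126 = 49126 + 2*√7861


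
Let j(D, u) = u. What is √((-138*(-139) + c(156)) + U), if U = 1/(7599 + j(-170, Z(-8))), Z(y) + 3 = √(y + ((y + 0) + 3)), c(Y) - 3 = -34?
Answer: √((145470997 + 19151*I*√13)/(7596 + I*√13)) ≈ 138.39 - 0.e-10*I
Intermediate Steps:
c(Y) = -31 (c(Y) = 3 - 34 = -31)
Z(y) = -3 + √(3 + 2*y) (Z(y) = -3 + √(y + ((y + 0) + 3)) = -3 + √(y + (y + 3)) = -3 + √(y + (3 + y)) = -3 + √(3 + 2*y))
U = 1/(7596 + I*√13) (U = 1/(7599 + (-3 + √(3 + 2*(-8)))) = 1/(7599 + (-3 + √(3 - 16))) = 1/(7599 + (-3 + √(-13))) = 1/(7599 + (-3 + I*√13)) = 1/(7596 + I*√13) ≈ 0.00013165 - 6.25e-8*I)
√((-138*(-139) + c(156)) + U) = √((-138*(-139) - 31) + (7596/57699229 - I*√13/57699229)) = √((19182 - 31) + (7596/57699229 - I*√13/57699229)) = √(19151 + (7596/57699229 - I*√13/57699229)) = √(1104997942175/57699229 - I*√13/57699229)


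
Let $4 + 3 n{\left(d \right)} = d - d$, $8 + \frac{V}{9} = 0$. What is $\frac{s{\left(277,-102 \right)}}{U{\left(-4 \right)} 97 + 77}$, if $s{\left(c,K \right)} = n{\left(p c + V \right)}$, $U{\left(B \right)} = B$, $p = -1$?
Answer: $\frac{4}{933} \approx 0.0042872$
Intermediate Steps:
$V = -72$ ($V = -72 + 9 \cdot 0 = -72 + 0 = -72$)
$n{\left(d \right)} = - \frac{4}{3}$ ($n{\left(d \right)} = - \frac{4}{3} + \frac{d - d}{3} = - \frac{4}{3} + \frac{1}{3} \cdot 0 = - \frac{4}{3} + 0 = - \frac{4}{3}$)
$s{\left(c,K \right)} = - \frac{4}{3}$
$\frac{s{\left(277,-102 \right)}}{U{\left(-4 \right)} 97 + 77} = - \frac{4}{3 \left(\left(-4\right) 97 + 77\right)} = - \frac{4}{3 \left(-388 + 77\right)} = - \frac{4}{3 \left(-311\right)} = \left(- \frac{4}{3}\right) \left(- \frac{1}{311}\right) = \frac{4}{933}$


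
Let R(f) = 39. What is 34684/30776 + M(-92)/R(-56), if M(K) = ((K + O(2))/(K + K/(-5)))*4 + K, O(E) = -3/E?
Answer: -10137841/9202024 ≈ -1.1017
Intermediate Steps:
M(K) = K + 5*(-3/2 + K)/K (M(K) = ((K - 3/2)/(K + K/(-5)))*4 + K = ((K - 3*½)/(K + K*(-⅕)))*4 + K = ((K - 3/2)/(K - K/5))*4 + K = ((-3/2 + K)/((4*K/5)))*4 + K = ((-3/2 + K)*(5/(4*K)))*4 + K = (5*(-3/2 + K)/(4*K))*4 + K = 5*(-3/2 + K)/K + K = K + 5*(-3/2 + K)/K)
34684/30776 + M(-92)/R(-56) = 34684/30776 + (5 - 92 - 15/2/(-92))/39 = 34684*(1/30776) + (5 - 92 - 15/2*(-1/92))*(1/39) = 8671/7694 + (5 - 92 + 15/184)*(1/39) = 8671/7694 - 15993/184*1/39 = 8671/7694 - 5331/2392 = -10137841/9202024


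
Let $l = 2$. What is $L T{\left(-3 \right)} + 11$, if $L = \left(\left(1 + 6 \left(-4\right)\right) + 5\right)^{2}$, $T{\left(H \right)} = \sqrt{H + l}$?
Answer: $11 + 324 i \approx 11.0 + 324.0 i$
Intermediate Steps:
$T{\left(H \right)} = \sqrt{2 + H}$ ($T{\left(H \right)} = \sqrt{H + 2} = \sqrt{2 + H}$)
$L = 324$ ($L = \left(\left(1 - 24\right) + 5\right)^{2} = \left(-23 + 5\right)^{2} = \left(-18\right)^{2} = 324$)
$L T{\left(-3 \right)} + 11 = 324 \sqrt{2 - 3} + 11 = 324 \sqrt{-1} + 11 = 324 i + 11 = 11 + 324 i$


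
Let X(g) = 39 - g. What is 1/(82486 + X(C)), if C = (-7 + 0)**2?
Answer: 1/82476 ≈ 1.2125e-5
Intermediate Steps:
C = 49 (C = (-7)**2 = 49)
1/(82486 + X(C)) = 1/(82486 + (39 - 1*49)) = 1/(82486 + (39 - 49)) = 1/(82486 - 10) = 1/82476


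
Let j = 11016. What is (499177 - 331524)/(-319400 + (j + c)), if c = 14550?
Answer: -167653/293834 ≈ -0.57057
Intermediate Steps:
(499177 - 331524)/(-319400 + (j + c)) = (499177 - 331524)/(-319400 + (11016 + 14550)) = 167653/(-319400 + 25566) = 167653/(-293834) = 167653*(-1/293834) = -167653/293834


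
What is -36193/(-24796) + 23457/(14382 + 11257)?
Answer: 1509592099/635744644 ≈ 2.3745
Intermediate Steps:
-36193/(-24796) + 23457/(14382 + 11257) = -36193*(-1/24796) + 23457/25639 = 36193/24796 + 23457*(1/25639) = 36193/24796 + 23457/25639 = 1509592099/635744644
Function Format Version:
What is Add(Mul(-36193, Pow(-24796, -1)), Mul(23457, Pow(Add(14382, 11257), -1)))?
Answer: Rational(1509592099, 635744644) ≈ 2.3745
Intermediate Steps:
Add(Mul(-36193, Pow(-24796, -1)), Mul(23457, Pow(Add(14382, 11257), -1))) = Add(Mul(-36193, Rational(-1, 24796)), Mul(23457, Pow(25639, -1))) = Add(Rational(36193, 24796), Mul(23457, Rational(1, 25639))) = Add(Rational(36193, 24796), Rational(23457, 25639)) = Rational(1509592099, 635744644)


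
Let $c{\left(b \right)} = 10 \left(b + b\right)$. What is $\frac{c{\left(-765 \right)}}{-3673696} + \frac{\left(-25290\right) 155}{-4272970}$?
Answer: $\frac{27819386685}{30187678456} \approx 0.92155$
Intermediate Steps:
$c{\left(b \right)} = 20 b$ ($c{\left(b \right)} = 10 \cdot 2 b = 20 b$)
$\frac{c{\left(-765 \right)}}{-3673696} + \frac{\left(-25290\right) 155}{-4272970} = \frac{20 \left(-765\right)}{-3673696} + \frac{\left(-25290\right) 155}{-4272970} = \left(-15300\right) \left(- \frac{1}{3673696}\right) - - \frac{391995}{427297} = \frac{3825}{918424} + \frac{391995}{427297} = \frac{27819386685}{30187678456}$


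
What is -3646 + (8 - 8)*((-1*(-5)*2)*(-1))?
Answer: -3646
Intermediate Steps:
-3646 + (8 - 8)*((-1*(-5)*2)*(-1)) = -3646 + 0*((5*2)*(-1)) = -3646 + 0*(10*(-1)) = -3646 + 0*(-10) = -3646 + 0 = -3646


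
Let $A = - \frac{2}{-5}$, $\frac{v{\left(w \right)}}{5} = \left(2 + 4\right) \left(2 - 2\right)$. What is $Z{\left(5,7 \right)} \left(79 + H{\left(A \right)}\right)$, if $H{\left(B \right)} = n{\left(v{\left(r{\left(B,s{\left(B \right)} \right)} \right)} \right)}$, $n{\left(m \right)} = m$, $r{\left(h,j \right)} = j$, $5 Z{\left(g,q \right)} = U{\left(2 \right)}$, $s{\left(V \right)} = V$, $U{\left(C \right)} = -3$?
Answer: $- \frac{237}{5} \approx -47.4$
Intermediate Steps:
$Z{\left(g,q \right)} = - \frac{3}{5}$ ($Z{\left(g,q \right)} = \frac{1}{5} \left(-3\right) = - \frac{3}{5}$)
$v{\left(w \right)} = 0$ ($v{\left(w \right)} = 5 \left(2 + 4\right) \left(2 - 2\right) = 5 \cdot 6 \cdot 0 = 5 \cdot 0 = 0$)
$A = \frac{2}{5}$ ($A = \left(-2\right) \left(- \frac{1}{5}\right) = \frac{2}{5} \approx 0.4$)
$H{\left(B \right)} = 0$
$Z{\left(5,7 \right)} \left(79 + H{\left(A \right)}\right) = - \frac{3 \left(79 + 0\right)}{5} = \left(- \frac{3}{5}\right) 79 = - \frac{237}{5}$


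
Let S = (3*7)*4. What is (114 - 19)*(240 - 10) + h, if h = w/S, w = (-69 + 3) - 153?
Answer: 611727/28 ≈ 21847.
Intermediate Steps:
w = -219 (w = -66 - 153 = -219)
S = 84 (S = 21*4 = 84)
h = -73/28 (h = -219/84 = -219*1/84 = -73/28 ≈ -2.6071)
(114 - 19)*(240 - 10) + h = (114 - 19)*(240 - 10) - 73/28 = 95*230 - 73/28 = 21850 - 73/28 = 611727/28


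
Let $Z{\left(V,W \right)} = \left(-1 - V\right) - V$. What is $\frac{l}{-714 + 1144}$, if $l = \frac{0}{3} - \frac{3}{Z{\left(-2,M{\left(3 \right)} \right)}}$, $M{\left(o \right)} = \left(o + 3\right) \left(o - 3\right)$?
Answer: $- \frac{1}{430} \approx -0.0023256$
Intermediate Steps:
$M{\left(o \right)} = \left(-3 + o\right) \left(3 + o\right)$ ($M{\left(o \right)} = \left(3 + o\right) \left(-3 + o\right) = \left(-3 + o\right) \left(3 + o\right)$)
$Z{\left(V,W \right)} = -1 - 2 V$
$l = -1$ ($l = \frac{0}{3} - \frac{3}{-1 - -4} = 0 \cdot \frac{1}{3} - \frac{3}{-1 + 4} = 0 - \frac{3}{3} = 0 - 1 = -1$)
$\frac{l}{-714 + 1144} = \frac{1}{-714 + 1144} \left(-1\right) = \frac{1}{430} \left(-1\right) = - \frac{1}{430}$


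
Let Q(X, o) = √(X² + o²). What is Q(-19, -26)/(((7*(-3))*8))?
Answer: -√1037/168 ≈ -0.19168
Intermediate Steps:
Q(-19, -26)/(((7*(-3))*8)) = √((-19)² + (-26)²)/(((7*(-3))*8)) = √(361 + 676)/((-21*8)) = √1037/(-168) = √1037*(-1/168) = -√1037/168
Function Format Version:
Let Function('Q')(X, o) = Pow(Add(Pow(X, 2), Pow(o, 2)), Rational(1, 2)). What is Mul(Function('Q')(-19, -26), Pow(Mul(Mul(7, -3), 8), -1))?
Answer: Mul(Rational(-1, 168), Pow(1037, Rational(1, 2))) ≈ -0.19168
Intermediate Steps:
Mul(Function('Q')(-19, -26), Pow(Mul(Mul(7, -3), 8), -1)) = Mul(Pow(Add(Pow(-19, 2), Pow(-26, 2)), Rational(1, 2)), Pow(Mul(Mul(7, -3), 8), -1)) = Mul(Pow(Add(361, 676), Rational(1, 2)), Pow(Mul(-21, 8), -1)) = Mul(Pow(1037, Rational(1, 2)), Pow(-168, -1)) = Mul(Pow(1037, Rational(1, 2)), Rational(-1, 168)) = Mul(Rational(-1, 168), Pow(1037, Rational(1, 2)))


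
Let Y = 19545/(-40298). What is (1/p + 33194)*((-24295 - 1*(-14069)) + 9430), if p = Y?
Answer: -516394199872/19545 ≈ -2.6421e+7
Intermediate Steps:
Y = -19545/40298 (Y = 19545*(-1/40298) = -19545/40298 ≈ -0.48501)
p = -19545/40298 ≈ -0.48501
(1/p + 33194)*((-24295 - 1*(-14069)) + 9430) = (1/(-19545/40298) + 33194)*((-24295 - 1*(-14069)) + 9430) = (-40298/19545 + 33194)*((-24295 + 14069) + 9430) = 648736432*(-10226 + 9430)/19545 = (648736432/19545)*(-796) = -516394199872/19545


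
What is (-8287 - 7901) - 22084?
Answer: -38272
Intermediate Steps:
(-8287 - 7901) - 22084 = -16188 - 22084 = -38272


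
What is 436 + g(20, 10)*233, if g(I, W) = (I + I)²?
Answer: 373236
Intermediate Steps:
g(I, W) = 4*I² (g(I, W) = (2*I)² = 4*I²)
436 + g(20, 10)*233 = 436 + (4*20²)*233 = 436 + (4*400)*233 = 436 + 1600*233 = 436 + 372800 = 373236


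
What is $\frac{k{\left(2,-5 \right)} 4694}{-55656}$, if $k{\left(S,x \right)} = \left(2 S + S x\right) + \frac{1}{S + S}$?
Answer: $\frac{53981}{111312} \approx 0.48495$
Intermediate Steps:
$k{\left(S,x \right)} = \frac{1}{2 S} + 2 S + S x$ ($k{\left(S,x \right)} = \left(2 S + S x\right) + \frac{1}{2 S} = \frac{1}{2 S} + 2 S + S x$)
$\frac{k{\left(2,-5 \right)} 4694}{-55656} = \frac{\left(\frac{1}{2 \cdot 2} + 2 \cdot 2 + 2 \left(-5\right)\right) 4694}{-55656} = \left(\frac{1}{2} \cdot \frac{1}{2} + 4 - 10\right) 4694 \left(- \frac{1}{55656}\right) = \left(\frac{1}{4} + 4 - 10\right) 4694 \left(- \frac{1}{55656}\right) = \left(- \frac{23}{4}\right) 4694 \left(- \frac{1}{55656}\right) = \left(- \frac{53981}{2}\right) \left(- \frac{1}{55656}\right) = \frac{53981}{111312}$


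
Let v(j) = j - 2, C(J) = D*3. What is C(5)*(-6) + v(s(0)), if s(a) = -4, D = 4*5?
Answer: -366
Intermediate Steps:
D = 20
C(J) = 60 (C(J) = 20*3 = 60)
v(j) = -2 + j
C(5)*(-6) + v(s(0)) = 60*(-6) + (-2 - 4) = -360 - 6 = -366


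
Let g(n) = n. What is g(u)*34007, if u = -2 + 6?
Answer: 136028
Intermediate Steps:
u = 4
g(u)*34007 = 4*34007 = 136028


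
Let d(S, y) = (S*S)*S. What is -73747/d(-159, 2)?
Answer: 73747/4019679 ≈ 0.018346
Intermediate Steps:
d(S, y) = S³ (d(S, y) = S²*S = S³)
-73747/d(-159, 2) = -73747/((-159)³) = -73747/(-4019679) = -73747*(-1/4019679) = 73747/4019679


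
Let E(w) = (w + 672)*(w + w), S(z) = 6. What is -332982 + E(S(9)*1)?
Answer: -324846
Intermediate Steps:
E(w) = 2*w*(672 + w) (E(w) = (672 + w)*(2*w) = 2*w*(672 + w))
-332982 + E(S(9)*1) = -332982 + 2*(6*1)*(672 + 6*1) = -332982 + 2*6*(672 + 6) = -332982 + 2*6*678 = -332982 + 8136 = -324846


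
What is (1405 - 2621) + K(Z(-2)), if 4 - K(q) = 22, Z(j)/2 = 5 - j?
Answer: -1234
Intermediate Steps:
Z(j) = 10 - 2*j (Z(j) = 2*(5 - j) = 10 - 2*j)
K(q) = -18 (K(q) = 4 - 1*22 = 4 - 22 = -18)
(1405 - 2621) + K(Z(-2)) = (1405 - 2621) - 18 = -1216 - 18 = -1234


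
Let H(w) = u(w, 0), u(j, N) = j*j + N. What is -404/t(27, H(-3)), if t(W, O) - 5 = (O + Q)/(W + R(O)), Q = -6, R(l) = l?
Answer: -4848/61 ≈ -79.475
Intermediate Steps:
u(j, N) = N + j² (u(j, N) = j² + N = N + j²)
H(w) = w² (H(w) = 0 + w² = w²)
t(W, O) = 5 + (-6 + O)/(O + W) (t(W, O) = 5 + (O - 6)/(W + O) = 5 + (-6 + O)/(O + W))
-404/t(27, H(-3)) = -404*((-3)² + 27)/(-6 + 5*27 + 6*(-3)²) = -404*(9 + 27)/(-6 + 135 + 6*9) = -404*36/(-6 + 135 + 54) = -404/((1/36)*183) = -404/61/12 = -404*12/61 = -4848/61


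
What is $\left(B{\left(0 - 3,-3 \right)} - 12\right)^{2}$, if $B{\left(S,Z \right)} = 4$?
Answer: $64$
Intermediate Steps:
$\left(B{\left(0 - 3,-3 \right)} - 12\right)^{2} = \left(4 - 12\right)^{2} = \left(-8\right)^{2} = 64$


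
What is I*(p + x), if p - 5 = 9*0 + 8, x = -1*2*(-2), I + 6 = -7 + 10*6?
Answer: 799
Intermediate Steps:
I = 47 (I = -6 + (-7 + 10*6) = -6 + (-7 + 60) = -6 + 53 = 47)
x = 4 (x = -2*(-2) = 4)
p = 13 (p = 5 + (9*0 + 8) = 5 + (0 + 8) = 5 + 8 = 13)
I*(p + x) = 47*(13 + 4) = 47*17 = 799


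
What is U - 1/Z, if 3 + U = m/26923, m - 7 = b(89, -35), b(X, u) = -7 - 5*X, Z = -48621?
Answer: -207825209/68895957 ≈ -3.0165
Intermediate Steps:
m = -445 (m = 7 + (-7 - 5*89) = 7 + (-7 - 445) = 7 - 452 = -445)
U = -81214/26923 (U = -3 - 445/26923 = -81214/26923 ≈ -3.0165)
U - 1/Z = -81214/26923 - 1/(-48621) = -81214/26923 - 1*(-1/48621) = -81214/26923 + 1/48621 = -207825209/68895957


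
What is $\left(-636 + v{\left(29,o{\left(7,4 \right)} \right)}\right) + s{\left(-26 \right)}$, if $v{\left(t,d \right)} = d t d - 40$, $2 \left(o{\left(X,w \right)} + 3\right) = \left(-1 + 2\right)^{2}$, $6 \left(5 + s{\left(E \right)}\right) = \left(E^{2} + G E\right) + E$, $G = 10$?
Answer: $- \frac{1739}{4} \approx -434.75$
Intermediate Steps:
$s{\left(E \right)} = -5 + \frac{E^{2}}{6} + \frac{11 E}{6}$ ($s{\left(E \right)} = -5 + \frac{\left(E^{2} + 10 E\right) + E}{6} = -5 + \frac{E^{2} + 11 E}{6} = -5 + \left(\frac{E^{2}}{6} + \frac{11 E}{6}\right) = -5 + \frac{E^{2}}{6} + \frac{11 E}{6}$)
$o{\left(X,w \right)} = - \frac{5}{2}$ ($o{\left(X,w \right)} = -3 + \frac{\left(-1 + 2\right)^{2}}{2} = -3 + \frac{1^{2}}{2} = -3 + \frac{1}{2} \cdot 1 = -3 + \frac{1}{2} = - \frac{5}{2}$)
$v{\left(t,d \right)} = -40 + t d^{2}$ ($v{\left(t,d \right)} = t d^{2} - 40 = -40 + t d^{2}$)
$\left(-636 + v{\left(29,o{\left(7,4 \right)} \right)}\right) + s{\left(-26 \right)} = \left(-636 - \left(40 - 29 \left(- \frac{5}{2}\right)^{2}\right)\right) + \left(-5 + \frac{\left(-26\right)^{2}}{6} + \frac{11}{6} \left(-26\right)\right) = \left(-636 + \left(-40 + 29 \cdot \frac{25}{4}\right)\right) - -60 = \left(-636 + \left(-40 + \frac{725}{4}\right)\right) - -60 = \left(-636 + \frac{565}{4}\right) + 60 = - \frac{1979}{4} + 60 = - \frac{1739}{4}$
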